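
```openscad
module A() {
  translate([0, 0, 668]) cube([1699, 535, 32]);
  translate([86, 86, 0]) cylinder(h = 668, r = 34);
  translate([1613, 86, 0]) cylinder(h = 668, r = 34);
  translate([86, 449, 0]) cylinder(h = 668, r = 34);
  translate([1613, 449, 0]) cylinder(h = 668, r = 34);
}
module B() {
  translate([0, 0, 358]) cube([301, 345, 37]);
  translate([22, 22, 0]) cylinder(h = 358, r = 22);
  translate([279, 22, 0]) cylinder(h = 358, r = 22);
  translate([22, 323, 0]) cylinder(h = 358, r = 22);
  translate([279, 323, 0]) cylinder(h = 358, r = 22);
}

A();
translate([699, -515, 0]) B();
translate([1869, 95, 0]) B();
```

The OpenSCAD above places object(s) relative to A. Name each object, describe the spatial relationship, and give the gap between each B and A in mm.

A is a table. B is a stool. Two stools sit around the table at the −y, +x sides. The gap between each stool and the table is 170 mm.

Each stool's nearest face is 170 mm from the table's bounding box.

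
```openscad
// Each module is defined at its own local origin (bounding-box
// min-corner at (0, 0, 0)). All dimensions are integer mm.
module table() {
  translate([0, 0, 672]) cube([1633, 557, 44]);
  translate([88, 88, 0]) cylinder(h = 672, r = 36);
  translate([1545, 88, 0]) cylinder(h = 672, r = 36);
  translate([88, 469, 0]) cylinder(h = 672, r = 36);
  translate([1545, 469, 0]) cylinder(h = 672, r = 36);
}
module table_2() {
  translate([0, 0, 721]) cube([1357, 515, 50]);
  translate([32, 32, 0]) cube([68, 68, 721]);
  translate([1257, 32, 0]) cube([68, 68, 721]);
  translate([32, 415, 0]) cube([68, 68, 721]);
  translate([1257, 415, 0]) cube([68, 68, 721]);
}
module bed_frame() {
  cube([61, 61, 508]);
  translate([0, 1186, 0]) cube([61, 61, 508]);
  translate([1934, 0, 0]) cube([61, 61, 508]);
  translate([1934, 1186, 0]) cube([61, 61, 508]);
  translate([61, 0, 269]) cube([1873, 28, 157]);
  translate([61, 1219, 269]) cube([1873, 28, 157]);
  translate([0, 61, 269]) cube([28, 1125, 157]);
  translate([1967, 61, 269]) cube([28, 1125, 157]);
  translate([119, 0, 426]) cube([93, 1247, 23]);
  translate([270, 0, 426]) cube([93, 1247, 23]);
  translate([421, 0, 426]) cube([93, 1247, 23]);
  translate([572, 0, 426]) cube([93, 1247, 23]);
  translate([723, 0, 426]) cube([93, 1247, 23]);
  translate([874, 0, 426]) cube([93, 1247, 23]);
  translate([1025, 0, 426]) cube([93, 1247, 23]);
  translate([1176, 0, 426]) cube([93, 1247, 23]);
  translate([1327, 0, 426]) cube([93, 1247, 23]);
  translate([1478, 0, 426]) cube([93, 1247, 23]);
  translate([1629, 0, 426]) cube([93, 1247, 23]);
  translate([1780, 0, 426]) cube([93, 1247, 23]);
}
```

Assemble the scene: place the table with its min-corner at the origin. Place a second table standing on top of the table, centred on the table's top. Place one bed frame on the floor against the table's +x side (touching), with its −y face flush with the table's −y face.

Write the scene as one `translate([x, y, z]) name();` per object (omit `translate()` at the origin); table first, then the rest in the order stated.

table();
translate([138, 21, 716]) table_2();
translate([1633, 0, 0]) bed_frame();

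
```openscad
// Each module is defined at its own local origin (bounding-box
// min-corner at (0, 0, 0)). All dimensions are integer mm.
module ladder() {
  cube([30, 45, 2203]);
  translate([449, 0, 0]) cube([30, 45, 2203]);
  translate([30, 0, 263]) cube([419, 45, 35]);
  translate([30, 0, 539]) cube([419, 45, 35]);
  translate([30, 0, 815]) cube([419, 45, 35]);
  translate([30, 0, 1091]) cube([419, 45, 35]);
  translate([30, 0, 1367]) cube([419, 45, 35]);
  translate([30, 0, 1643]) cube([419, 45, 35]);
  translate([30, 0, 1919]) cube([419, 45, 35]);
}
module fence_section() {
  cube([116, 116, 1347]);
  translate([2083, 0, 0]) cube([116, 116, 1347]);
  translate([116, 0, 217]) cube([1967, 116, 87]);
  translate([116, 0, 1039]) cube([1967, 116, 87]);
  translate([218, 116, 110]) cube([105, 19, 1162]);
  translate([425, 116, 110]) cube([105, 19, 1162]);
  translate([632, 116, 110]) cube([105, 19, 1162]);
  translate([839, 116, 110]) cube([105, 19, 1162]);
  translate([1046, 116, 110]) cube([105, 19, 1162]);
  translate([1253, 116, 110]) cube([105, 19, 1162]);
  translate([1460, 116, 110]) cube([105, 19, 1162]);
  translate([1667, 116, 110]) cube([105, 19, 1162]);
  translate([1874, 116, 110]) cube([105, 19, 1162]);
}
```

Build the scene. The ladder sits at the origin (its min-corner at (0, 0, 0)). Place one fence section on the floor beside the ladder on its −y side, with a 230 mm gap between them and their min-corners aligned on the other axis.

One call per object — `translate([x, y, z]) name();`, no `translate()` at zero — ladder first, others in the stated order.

ladder();
translate([0, -365, 0]) fence_section();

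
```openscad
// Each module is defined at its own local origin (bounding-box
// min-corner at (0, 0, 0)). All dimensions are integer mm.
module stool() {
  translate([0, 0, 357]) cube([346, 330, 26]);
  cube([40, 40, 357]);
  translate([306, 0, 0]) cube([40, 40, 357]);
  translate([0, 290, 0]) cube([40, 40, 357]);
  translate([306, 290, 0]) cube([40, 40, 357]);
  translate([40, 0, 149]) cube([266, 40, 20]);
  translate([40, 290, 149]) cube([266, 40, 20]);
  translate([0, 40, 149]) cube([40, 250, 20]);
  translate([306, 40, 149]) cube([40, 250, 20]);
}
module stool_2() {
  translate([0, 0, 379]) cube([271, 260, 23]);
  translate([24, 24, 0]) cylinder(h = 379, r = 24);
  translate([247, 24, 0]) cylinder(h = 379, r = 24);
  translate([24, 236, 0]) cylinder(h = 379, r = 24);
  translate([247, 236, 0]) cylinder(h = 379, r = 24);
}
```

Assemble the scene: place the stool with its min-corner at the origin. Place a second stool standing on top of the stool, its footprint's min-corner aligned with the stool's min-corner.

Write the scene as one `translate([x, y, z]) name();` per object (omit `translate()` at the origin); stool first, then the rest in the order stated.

stool();
translate([0, 0, 383]) stool_2();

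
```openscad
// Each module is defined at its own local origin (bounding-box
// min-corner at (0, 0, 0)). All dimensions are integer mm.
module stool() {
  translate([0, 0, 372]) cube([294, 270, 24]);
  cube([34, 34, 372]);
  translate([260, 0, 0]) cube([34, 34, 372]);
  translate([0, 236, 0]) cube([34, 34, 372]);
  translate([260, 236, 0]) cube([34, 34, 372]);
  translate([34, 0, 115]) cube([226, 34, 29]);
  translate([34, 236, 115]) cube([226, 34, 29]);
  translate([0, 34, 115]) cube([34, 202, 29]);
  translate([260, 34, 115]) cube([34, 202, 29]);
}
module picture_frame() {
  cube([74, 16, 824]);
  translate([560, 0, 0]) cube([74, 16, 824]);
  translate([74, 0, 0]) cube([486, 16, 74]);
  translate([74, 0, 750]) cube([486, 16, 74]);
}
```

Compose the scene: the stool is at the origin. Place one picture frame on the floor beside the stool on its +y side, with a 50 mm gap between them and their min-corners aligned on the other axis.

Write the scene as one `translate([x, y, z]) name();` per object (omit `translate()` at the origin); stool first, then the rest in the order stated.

stool();
translate([0, 320, 0]) picture_frame();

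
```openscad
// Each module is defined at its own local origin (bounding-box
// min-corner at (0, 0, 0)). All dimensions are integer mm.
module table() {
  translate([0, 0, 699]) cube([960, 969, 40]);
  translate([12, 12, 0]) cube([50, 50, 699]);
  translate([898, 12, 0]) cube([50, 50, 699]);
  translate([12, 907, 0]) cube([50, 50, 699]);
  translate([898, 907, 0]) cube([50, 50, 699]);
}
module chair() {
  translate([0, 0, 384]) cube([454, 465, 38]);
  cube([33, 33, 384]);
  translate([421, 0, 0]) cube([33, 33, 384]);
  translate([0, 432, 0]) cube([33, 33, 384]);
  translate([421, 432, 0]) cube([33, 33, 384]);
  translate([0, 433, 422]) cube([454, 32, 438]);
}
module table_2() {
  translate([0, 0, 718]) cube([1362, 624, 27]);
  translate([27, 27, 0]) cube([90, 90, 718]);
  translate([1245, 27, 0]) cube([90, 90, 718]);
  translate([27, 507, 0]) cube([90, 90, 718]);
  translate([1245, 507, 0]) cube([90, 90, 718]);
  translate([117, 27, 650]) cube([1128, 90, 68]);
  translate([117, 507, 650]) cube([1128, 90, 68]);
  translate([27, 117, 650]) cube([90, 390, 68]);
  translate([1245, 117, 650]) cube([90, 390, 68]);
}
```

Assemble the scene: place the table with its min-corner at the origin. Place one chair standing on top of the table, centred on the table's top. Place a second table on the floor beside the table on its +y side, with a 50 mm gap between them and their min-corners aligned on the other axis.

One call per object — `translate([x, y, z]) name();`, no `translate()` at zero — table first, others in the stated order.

table();
translate([253, 252, 739]) chair();
translate([0, 1019, 0]) table_2();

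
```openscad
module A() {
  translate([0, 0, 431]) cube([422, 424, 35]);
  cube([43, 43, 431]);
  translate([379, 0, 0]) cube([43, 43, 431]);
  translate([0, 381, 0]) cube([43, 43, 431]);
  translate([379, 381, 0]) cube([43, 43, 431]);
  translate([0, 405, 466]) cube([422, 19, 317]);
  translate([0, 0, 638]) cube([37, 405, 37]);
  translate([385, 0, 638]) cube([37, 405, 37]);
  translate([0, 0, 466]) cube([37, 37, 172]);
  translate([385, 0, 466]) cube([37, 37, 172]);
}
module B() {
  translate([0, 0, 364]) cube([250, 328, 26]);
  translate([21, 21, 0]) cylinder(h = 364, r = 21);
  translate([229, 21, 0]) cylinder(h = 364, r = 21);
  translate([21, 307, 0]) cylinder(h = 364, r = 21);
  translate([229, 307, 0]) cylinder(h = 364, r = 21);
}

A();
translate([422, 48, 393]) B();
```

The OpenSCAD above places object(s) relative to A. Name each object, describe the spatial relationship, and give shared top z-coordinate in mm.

A is a chair. B is a stool. The stool is beside the chair with their tops flush at z = 783. The shared top z-coordinate is 783 mm.

Both tops at z = 783 mm.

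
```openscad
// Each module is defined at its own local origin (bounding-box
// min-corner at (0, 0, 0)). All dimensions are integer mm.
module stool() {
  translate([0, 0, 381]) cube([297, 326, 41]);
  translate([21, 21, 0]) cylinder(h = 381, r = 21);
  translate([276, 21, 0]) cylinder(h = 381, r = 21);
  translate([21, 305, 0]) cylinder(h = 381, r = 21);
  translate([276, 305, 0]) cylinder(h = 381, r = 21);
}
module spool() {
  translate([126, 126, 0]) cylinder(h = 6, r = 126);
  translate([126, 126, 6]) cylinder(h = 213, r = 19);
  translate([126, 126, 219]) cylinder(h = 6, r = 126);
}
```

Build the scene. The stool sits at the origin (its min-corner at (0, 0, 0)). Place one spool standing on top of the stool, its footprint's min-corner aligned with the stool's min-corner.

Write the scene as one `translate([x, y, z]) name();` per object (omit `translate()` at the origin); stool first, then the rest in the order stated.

stool();
translate([0, 0, 422]) spool();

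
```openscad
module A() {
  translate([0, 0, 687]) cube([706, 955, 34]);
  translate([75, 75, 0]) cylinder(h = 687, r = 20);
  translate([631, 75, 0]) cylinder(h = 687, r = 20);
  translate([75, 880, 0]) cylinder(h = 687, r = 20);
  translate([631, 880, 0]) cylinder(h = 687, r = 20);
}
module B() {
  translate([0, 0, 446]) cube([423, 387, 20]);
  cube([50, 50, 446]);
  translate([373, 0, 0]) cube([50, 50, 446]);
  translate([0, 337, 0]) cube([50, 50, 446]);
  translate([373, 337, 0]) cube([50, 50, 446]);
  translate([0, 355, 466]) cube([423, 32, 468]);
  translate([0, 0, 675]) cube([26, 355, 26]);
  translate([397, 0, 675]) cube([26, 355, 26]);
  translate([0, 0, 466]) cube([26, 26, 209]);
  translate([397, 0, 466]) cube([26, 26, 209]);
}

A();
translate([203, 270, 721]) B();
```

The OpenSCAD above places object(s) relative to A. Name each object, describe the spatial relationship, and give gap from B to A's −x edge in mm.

A is a table. B is a chair. The chair is on top of the table. The gap from the chair to the table's −x edge is 203 mm.

The chair's min-x is at 203; the table's min-x is 0; gap = 203 mm.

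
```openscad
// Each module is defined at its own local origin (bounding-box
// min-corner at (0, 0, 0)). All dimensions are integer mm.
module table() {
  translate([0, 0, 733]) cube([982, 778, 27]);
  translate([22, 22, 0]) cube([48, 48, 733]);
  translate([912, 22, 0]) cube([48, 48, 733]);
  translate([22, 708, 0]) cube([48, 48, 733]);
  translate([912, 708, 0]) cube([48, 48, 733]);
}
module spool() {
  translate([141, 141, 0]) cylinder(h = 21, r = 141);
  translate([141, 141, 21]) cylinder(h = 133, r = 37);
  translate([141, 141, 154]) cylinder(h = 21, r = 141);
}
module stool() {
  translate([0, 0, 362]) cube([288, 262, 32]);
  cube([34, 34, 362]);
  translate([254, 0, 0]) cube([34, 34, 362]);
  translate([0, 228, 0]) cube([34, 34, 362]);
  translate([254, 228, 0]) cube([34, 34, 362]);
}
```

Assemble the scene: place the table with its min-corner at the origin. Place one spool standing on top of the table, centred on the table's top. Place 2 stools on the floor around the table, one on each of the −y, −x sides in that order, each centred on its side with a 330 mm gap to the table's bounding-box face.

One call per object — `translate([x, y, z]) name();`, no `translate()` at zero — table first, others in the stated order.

table();
translate([350, 248, 760]) spool();
translate([347, -592, 0]) stool();
translate([-618, 258, 0]) stool();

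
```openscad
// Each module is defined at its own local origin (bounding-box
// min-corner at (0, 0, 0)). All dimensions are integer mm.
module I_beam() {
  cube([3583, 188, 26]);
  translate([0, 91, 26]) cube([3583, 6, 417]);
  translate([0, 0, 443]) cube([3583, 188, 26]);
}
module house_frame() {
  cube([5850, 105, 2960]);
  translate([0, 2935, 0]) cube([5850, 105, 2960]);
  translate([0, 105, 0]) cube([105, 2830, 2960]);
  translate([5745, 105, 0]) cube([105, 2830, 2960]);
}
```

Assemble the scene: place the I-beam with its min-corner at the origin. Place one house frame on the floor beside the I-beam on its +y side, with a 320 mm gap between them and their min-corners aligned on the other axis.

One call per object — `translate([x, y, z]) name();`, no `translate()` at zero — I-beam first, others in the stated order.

I_beam();
translate([0, 508, 0]) house_frame();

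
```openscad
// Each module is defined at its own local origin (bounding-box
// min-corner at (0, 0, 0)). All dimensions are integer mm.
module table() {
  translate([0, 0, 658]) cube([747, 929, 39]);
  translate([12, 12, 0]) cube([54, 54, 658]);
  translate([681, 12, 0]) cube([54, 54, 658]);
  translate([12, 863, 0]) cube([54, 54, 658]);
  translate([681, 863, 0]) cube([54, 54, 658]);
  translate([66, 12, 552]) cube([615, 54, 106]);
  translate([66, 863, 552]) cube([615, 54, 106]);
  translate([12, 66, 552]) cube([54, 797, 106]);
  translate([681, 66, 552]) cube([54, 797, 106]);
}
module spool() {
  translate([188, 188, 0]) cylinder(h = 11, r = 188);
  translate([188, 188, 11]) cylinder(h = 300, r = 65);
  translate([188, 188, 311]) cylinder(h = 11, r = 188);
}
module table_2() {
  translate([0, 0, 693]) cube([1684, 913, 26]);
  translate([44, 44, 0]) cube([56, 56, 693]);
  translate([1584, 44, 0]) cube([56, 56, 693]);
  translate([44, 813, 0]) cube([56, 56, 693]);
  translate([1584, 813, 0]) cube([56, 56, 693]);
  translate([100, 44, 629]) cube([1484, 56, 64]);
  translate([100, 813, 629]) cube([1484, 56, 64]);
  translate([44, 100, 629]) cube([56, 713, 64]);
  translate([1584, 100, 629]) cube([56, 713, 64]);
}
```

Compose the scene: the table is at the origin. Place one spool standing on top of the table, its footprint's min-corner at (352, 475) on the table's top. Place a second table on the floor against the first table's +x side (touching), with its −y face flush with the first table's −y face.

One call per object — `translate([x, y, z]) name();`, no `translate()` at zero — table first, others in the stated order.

table();
translate([352, 475, 697]) spool();
translate([747, 0, 0]) table_2();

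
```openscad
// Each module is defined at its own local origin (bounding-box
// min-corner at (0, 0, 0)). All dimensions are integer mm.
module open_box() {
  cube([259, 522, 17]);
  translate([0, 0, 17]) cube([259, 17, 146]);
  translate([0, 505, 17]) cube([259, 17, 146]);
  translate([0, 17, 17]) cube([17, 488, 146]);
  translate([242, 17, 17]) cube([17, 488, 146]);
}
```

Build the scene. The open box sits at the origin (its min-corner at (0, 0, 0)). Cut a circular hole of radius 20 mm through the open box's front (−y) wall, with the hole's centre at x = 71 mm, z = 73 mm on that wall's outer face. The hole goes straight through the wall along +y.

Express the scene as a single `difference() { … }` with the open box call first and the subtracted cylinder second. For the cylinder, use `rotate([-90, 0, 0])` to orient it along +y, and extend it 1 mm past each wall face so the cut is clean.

difference() {
  open_box();
  translate([71, -1, 73]) rotate([-90, 0, 0]) cylinder(h = 19, r = 20);
}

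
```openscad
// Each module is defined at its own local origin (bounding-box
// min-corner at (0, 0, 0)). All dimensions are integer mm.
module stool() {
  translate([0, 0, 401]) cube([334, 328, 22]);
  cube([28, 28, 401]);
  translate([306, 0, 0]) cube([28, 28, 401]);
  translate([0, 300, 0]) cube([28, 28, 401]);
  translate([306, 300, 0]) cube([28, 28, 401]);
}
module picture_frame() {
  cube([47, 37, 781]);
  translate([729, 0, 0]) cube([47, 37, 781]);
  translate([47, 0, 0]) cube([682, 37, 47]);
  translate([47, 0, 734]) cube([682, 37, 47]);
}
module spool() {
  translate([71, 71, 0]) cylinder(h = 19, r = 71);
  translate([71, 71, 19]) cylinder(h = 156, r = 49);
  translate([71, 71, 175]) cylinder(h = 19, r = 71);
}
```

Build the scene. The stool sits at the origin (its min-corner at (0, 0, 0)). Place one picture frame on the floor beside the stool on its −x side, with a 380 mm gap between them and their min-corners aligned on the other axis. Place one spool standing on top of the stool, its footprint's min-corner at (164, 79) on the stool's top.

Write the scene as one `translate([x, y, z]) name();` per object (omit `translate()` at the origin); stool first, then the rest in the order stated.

stool();
translate([-1156, 0, 0]) picture_frame();
translate([164, 79, 423]) spool();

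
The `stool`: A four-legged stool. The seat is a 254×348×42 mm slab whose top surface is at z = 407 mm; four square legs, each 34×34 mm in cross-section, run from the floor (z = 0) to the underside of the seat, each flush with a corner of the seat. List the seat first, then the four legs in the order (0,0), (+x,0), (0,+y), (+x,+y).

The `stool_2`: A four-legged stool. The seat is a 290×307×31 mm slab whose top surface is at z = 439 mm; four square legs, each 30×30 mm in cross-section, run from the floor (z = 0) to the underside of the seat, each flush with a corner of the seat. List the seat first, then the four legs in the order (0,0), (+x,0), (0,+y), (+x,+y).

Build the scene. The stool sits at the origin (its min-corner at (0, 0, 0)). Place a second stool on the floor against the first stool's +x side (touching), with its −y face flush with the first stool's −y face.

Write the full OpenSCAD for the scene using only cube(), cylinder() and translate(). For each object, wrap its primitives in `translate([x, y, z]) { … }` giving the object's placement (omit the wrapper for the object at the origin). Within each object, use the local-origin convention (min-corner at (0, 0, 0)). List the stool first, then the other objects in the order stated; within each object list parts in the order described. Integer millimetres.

translate([0, 0, 365]) cube([254, 348, 42]);
cube([34, 34, 365]);
translate([220, 0, 0]) cube([34, 34, 365]);
translate([0, 314, 0]) cube([34, 34, 365]);
translate([220, 314, 0]) cube([34, 34, 365]);
translate([254, 0, 0]) {
  translate([0, 0, 408]) cube([290, 307, 31]);
  cube([30, 30, 408]);
  translate([260, 0, 0]) cube([30, 30, 408]);
  translate([0, 277, 0]) cube([30, 30, 408]);
  translate([260, 277, 0]) cube([30, 30, 408]);
}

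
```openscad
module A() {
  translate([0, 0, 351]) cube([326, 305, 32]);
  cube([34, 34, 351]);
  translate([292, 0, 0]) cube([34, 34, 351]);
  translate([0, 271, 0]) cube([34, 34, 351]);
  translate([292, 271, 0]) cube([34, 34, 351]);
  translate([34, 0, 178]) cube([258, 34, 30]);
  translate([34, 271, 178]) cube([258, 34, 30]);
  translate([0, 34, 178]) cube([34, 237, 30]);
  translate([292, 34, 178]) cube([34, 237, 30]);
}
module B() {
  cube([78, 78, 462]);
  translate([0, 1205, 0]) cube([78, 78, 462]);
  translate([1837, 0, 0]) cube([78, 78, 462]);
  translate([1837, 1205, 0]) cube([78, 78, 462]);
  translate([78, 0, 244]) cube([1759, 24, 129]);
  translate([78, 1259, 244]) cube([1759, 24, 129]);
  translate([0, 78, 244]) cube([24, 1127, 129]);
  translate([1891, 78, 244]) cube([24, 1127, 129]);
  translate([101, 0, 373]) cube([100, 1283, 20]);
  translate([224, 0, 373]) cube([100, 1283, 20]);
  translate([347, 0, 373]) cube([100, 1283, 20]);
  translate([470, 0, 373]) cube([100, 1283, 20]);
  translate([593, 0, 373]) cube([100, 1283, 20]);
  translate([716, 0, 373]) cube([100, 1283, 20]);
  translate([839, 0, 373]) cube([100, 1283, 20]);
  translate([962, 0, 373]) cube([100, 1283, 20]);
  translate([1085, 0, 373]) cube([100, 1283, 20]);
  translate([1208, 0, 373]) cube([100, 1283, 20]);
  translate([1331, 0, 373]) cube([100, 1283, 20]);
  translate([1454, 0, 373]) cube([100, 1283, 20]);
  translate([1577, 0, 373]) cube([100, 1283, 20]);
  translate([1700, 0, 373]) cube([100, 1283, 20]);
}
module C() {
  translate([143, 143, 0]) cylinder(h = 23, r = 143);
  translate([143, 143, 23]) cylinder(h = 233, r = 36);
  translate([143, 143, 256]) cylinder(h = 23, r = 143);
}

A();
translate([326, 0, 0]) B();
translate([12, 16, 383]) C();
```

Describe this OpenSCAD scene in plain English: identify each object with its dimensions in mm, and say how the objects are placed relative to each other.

A is a four-legged stool. The seat is 326×305 mm, 32 mm thick, top at z = 383 mm. It stands on four square legs, each 34×34 mm in cross-section, from z = 0 to the seat underside, each flush with a corner of the seat. Four stretchers, 34 mm wide and 30 mm tall, connect adjacent legs with their undersides at z = 178 mm, each running between the inner faces of the legs it joins and aligned with the legs' outer faces on the other axis.

B is a bed frame 1915 mm long (x) by 1283 mm wide (y). Four 78×78 mm corner posts, 462 mm tall, at the corners of the footprint. Four rails of 24 mm thickness and 129 mm height run between adjacent posts with their undersides at z = 244 mm, their outer faces flush with the outside of the frame (the two x-running rails run between the posts' inner faces; the two y-running rails run between the posts' inner faces). 14 slats, each 100 mm wide (x) and 20 mm thick, lie across the top of the two x-running rails, running the full 1283 mm width of the frame in y; the slats are evenly spaced along x between the inner faces of the end posts with equal gaps (rounded down to the nearest mm) at the −x end and between each pair — any rounding remainder accumulates at the +x end.

C is a spool: two coaxial disc flanges of radius 143 mm and thickness 23 mm, joined by a core cylinder of radius 36 mm and height 233 mm. The lower flange rests on z = 0 and the three cylinders share a vertical axis.

The bed frame is against the stool's +x side, with their −y faces flush. The spool is on top of the stool.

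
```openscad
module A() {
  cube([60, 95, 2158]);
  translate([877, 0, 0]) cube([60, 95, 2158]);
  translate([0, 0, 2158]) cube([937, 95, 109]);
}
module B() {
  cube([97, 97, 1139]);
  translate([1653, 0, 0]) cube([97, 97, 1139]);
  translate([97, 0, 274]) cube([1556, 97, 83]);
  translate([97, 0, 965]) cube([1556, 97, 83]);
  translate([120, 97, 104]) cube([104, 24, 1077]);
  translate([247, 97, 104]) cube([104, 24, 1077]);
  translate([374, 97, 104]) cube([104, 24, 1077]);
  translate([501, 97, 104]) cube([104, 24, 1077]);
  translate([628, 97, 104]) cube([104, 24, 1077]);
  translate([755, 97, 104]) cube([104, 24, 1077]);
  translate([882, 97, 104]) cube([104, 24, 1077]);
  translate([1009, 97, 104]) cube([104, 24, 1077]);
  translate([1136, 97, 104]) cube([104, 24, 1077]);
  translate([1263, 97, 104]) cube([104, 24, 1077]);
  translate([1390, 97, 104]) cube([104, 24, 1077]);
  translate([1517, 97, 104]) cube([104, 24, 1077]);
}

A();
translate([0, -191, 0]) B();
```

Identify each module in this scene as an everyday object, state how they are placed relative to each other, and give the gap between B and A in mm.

The fence section's nearest face is 70 mm from the door frame's −y face.

A is a door frame. B is a fence section. The fence section is on the floor beside the door frame on its −y side. The gap between the fence section and the door frame is 70 mm.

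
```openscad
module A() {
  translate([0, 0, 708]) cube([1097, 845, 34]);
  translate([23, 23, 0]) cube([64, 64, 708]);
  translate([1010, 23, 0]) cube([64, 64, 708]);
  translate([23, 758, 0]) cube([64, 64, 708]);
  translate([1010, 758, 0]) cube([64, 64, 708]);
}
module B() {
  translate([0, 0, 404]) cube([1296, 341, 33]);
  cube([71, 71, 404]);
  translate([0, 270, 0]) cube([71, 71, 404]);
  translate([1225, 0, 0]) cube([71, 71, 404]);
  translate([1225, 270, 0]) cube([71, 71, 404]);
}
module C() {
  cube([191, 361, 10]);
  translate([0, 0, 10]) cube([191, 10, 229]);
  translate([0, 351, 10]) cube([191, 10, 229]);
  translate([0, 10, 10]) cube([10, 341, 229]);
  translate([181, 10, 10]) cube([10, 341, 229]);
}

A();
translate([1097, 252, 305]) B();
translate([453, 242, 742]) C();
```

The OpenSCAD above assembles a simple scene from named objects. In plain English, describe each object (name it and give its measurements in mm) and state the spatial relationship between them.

A is a table: top 1097 mm (x) × 845 mm (y), 34 mm thick, upper face at z = 742 mm, on four 64×64 mm square legs, each inset 23 mm from the nearest pair of top edges, running from z = 0 to the bottom of the top.

B is a bench: a 1296×341 mm seat slab, 33 mm thick, top at z = 437 mm, on four 71×71 mm square legs flush with the seat corners and standing on z = 0.

C is an open storage box with external size 191×361×239 mm and wall thickness 10 mm (the base is also 10 mm thick). The base covers the whole footprint; the four walls stand on the base, with the y-facing walls full-width and the x-facing walls fitting between their inner faces.

The bench is beside the table with their tops flush at z = 742. The open box is on top of the table, centred.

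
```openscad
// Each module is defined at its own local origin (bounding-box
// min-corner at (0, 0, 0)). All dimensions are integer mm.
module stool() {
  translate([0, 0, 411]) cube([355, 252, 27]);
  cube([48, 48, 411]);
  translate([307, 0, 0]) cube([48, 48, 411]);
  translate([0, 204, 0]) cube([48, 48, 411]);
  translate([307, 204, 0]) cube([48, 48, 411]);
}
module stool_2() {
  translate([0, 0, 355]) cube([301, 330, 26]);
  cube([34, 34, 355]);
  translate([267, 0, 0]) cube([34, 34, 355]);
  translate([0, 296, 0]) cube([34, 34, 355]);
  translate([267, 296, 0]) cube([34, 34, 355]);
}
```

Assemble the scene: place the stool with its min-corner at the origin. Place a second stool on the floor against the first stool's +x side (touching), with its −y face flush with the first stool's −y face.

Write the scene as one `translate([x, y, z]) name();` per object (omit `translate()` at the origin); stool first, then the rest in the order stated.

stool();
translate([355, 0, 0]) stool_2();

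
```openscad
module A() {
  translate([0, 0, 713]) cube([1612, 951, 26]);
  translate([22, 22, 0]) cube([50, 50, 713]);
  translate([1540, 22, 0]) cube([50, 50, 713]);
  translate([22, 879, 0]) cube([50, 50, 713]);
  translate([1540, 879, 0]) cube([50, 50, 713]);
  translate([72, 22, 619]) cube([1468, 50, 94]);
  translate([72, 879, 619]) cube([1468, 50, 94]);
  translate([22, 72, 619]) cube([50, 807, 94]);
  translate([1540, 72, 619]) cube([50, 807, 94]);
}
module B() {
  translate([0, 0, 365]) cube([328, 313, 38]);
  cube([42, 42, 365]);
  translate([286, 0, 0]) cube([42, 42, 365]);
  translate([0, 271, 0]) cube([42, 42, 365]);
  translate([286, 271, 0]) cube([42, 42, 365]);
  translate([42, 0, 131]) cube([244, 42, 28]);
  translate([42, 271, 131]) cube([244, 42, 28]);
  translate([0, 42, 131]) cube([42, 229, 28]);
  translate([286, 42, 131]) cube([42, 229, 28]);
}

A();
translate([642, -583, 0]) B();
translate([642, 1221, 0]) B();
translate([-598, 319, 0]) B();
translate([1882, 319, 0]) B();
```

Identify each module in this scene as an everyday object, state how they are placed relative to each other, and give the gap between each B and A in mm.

A is a table. B is a stool. Four stools sit around the table at the −y, +y, −x, +x sides. The gap between each stool and the table is 270 mm.

Each stool's nearest face is 270 mm from the table's bounding box.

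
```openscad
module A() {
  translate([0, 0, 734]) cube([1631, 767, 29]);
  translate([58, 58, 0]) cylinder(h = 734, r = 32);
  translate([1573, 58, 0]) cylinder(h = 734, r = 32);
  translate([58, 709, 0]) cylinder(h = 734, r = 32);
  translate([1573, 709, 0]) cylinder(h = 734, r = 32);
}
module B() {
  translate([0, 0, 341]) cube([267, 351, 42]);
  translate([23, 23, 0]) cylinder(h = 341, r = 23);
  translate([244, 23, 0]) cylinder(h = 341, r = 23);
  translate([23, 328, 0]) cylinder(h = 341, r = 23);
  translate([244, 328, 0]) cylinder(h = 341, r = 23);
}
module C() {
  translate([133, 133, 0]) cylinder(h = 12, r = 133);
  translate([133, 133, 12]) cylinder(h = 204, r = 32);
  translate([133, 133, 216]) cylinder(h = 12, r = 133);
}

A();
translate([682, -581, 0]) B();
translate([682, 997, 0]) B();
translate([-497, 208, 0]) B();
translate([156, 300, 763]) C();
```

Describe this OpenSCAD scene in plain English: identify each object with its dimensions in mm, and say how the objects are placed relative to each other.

A is a rectangular dining table. The top is 1631×767×29 mm with its upper surface at z = 763 mm. It stands on four round legs of 64 mm diameter, each leg's bounding box inset 26 mm from the nearest pair of top edges, running from the floor to the underside of the top.

B is a four-legged stool. The seat is a 267×351×42 mm slab whose top surface is at z = 383 mm; four round legs, each 46 mm in diameter, run from the floor (z = 0) to the underside of the seat, each leg's axis is inset half a diameter from the nearest pair of seat edges (so the leg's bounding box is flush with the corner).

C is a spool: two coaxial disc flanges of radius 133 mm and thickness 12 mm, joined by a core cylinder of radius 32 mm and height 204 mm. The lower flange rests on z = 0 and the three cylinders share a vertical axis.

Three stools sit around the table at the −y, +y, −x sides. The spool is on top of the table.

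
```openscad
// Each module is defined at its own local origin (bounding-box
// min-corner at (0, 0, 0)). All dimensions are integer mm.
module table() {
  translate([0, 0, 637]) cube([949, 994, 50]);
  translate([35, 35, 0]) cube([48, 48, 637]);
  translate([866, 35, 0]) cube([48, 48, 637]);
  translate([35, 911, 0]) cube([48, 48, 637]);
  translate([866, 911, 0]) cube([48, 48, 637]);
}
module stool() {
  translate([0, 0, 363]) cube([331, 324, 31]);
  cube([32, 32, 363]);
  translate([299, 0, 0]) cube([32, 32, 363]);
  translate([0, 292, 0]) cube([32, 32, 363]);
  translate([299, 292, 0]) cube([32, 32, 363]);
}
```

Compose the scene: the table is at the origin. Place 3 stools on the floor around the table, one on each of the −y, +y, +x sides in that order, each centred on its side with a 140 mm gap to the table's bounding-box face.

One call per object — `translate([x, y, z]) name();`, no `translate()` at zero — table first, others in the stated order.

table();
translate([309, -464, 0]) stool();
translate([309, 1134, 0]) stool();
translate([1089, 335, 0]) stool();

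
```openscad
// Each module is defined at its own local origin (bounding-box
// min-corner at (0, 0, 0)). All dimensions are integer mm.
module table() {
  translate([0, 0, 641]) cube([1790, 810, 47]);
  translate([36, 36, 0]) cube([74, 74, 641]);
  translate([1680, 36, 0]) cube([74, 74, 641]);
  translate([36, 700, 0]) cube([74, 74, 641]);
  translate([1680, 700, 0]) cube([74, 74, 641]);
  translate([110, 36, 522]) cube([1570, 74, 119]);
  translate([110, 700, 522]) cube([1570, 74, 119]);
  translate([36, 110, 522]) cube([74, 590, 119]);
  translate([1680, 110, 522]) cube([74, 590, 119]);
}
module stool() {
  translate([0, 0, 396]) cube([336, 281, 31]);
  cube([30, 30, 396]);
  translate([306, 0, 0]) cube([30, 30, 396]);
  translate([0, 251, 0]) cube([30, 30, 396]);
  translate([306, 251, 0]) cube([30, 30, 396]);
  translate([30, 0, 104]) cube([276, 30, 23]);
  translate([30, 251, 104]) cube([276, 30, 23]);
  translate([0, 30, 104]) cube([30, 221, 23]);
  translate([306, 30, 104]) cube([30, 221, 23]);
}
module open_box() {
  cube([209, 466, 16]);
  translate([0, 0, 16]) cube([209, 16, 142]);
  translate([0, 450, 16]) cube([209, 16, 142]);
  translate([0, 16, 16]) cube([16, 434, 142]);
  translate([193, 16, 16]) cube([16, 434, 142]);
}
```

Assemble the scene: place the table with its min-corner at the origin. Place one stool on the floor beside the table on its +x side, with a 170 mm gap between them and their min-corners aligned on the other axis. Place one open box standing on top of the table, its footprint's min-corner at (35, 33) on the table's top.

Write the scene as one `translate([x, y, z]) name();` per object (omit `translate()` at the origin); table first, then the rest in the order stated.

table();
translate([1960, 0, 0]) stool();
translate([35, 33, 688]) open_box();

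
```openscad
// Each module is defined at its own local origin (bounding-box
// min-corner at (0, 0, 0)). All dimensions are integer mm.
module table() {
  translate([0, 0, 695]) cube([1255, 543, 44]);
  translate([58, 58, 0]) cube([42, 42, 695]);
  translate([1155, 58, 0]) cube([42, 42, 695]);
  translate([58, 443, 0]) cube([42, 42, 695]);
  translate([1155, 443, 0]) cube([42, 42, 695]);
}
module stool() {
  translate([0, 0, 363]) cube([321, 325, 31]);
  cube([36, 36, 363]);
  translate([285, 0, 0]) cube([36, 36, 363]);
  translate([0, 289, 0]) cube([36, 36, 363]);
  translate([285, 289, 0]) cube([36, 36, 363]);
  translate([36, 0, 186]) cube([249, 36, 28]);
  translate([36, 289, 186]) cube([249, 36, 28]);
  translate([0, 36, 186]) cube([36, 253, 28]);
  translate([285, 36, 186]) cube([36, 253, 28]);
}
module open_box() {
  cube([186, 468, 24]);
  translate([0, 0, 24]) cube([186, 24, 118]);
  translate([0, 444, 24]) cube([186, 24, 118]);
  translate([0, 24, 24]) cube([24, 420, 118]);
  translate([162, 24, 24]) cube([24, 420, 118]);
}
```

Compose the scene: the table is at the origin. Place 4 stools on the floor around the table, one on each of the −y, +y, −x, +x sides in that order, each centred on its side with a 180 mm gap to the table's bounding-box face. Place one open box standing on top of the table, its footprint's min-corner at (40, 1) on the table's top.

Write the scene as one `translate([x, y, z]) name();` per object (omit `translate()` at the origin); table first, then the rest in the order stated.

table();
translate([467, -505, 0]) stool();
translate([467, 723, 0]) stool();
translate([-501, 109, 0]) stool();
translate([1435, 109, 0]) stool();
translate([40, 1, 739]) open_box();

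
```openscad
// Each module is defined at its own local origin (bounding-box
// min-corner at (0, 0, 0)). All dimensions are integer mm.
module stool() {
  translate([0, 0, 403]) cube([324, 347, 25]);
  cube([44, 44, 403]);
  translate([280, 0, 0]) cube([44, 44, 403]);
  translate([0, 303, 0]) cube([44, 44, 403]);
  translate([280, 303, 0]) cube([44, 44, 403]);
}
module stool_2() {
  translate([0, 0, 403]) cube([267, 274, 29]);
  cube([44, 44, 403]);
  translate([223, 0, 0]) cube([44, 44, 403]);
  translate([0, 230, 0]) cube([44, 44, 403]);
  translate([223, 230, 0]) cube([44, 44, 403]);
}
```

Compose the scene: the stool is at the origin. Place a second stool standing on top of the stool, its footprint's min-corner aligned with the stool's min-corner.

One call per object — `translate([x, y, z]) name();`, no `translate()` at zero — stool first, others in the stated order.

stool();
translate([0, 0, 428]) stool_2();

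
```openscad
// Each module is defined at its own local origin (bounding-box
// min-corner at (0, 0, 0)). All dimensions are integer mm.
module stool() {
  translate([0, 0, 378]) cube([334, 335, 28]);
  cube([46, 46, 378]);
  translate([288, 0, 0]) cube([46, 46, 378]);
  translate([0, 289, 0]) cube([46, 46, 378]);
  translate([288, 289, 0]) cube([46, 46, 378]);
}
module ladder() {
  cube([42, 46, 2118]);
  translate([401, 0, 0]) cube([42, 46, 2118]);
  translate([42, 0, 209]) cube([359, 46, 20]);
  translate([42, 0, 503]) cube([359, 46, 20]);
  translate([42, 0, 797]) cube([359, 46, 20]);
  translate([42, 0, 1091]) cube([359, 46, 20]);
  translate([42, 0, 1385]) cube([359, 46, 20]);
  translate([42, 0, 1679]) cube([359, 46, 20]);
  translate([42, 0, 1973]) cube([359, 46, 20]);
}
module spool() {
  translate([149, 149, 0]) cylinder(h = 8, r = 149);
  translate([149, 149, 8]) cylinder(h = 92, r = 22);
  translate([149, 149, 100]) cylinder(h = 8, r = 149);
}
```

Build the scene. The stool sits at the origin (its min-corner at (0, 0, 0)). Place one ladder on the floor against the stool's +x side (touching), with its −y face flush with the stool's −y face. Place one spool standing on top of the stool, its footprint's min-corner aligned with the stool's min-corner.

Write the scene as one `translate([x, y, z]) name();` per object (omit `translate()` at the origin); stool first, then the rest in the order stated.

stool();
translate([334, 0, 0]) ladder();
translate([0, 0, 406]) spool();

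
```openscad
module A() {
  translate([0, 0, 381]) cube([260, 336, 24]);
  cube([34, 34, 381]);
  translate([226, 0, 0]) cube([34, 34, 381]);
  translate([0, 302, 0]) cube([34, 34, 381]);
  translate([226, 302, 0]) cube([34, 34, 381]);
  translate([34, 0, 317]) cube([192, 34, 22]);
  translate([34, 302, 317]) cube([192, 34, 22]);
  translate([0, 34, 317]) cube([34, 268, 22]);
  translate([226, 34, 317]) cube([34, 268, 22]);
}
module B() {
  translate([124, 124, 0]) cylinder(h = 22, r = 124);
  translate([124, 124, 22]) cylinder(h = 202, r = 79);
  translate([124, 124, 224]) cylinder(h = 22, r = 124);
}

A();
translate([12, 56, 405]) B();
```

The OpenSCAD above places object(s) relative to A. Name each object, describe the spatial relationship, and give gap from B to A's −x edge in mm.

A is a stool. B is a spool. The spool is on top of the stool. The gap from the spool to the stool's −x edge is 12 mm.

The spool's min-x is at 12; the stool's min-x is 0; gap = 12 mm.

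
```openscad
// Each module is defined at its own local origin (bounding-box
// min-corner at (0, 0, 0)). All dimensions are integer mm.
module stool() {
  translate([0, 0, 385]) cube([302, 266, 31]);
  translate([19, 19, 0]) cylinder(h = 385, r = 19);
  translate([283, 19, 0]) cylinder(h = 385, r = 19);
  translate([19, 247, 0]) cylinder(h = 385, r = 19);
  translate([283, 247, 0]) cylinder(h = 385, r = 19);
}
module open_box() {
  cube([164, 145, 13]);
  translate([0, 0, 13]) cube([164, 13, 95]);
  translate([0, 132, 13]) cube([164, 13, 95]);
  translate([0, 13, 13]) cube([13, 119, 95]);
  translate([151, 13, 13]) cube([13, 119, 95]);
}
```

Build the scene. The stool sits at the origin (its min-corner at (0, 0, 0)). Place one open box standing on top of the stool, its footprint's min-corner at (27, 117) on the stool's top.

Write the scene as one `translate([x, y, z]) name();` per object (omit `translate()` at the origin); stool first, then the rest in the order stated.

stool();
translate([27, 117, 416]) open_box();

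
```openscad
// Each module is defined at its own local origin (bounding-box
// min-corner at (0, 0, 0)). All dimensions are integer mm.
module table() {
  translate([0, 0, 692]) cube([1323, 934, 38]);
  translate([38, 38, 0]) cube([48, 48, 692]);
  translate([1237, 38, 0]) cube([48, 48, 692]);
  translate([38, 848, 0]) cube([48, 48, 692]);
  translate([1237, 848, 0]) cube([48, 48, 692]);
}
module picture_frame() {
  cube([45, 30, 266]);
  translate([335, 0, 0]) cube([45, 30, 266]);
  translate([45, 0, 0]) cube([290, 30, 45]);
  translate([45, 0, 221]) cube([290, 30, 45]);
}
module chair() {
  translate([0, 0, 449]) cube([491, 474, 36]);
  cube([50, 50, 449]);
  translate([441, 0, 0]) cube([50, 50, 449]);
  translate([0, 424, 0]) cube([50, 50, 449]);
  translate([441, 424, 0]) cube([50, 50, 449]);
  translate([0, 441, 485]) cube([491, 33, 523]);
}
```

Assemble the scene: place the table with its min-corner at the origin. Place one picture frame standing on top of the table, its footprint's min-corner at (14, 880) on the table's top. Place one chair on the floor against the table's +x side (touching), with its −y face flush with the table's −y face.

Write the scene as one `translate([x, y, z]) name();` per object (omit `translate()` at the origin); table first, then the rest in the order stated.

table();
translate([14, 880, 730]) picture_frame();
translate([1323, 0, 0]) chair();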